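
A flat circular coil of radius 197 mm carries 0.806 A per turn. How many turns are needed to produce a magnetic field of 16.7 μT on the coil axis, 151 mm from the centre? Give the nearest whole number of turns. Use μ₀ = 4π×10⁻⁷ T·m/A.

N = 13

For an N-turn coil, B = Nμ₀IR²/[2(R²+z²)^(3/2)]. A single turn gives B₁ = 1.29×10⁻⁶ T with R = 0.197 m, z = 0.151 m.
N = B/B₁ = 1.67×10⁻⁵ / 1.29×10⁻⁶ = 12.99.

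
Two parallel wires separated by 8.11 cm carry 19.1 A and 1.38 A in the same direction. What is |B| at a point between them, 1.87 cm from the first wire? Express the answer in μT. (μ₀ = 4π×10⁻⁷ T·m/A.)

Each long wire gives B = μ₀I/(2πd). Distances are d₁ = 0.0187 m and d₂ = 0.0624 m.
B₁ = 2.04×10⁻⁴ T, B₂ = 4.42×10⁻⁶ T.
Between parallel currents the two contributions point in opposite directions, so they subtract. B = |B₁ − B₂| = |2.04×10⁻⁴ − 4.42×10⁻⁶| = 2.00×10⁻⁴ T.

B ≈ 200 μT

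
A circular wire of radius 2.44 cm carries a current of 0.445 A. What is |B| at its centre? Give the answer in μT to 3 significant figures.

At the centre of a circular loop the Biot–Savart law gives B = μ₀I/(2R).
B = (4π×10⁻⁷ × 0.445) / (2 × 0.0244) = 1.15×10⁻⁵ T.

B ≈ 11.5 μT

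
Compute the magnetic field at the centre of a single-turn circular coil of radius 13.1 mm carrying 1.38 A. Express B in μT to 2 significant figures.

B ≈ 66 μT

At the centre of a circular loop the Biot–Savart law gives B = μ₀I/(2R).
B = (4π×10⁻⁷ × 1.38) / (2 × 0.0131) = 6.62×10⁻⁵ T.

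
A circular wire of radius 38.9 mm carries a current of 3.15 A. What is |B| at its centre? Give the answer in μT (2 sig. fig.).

B ≈ 51 μT

At the centre of a circular loop the Biot–Savart law gives B = μ₀I/(2R).
B = (4π×10⁻⁷ × 3.15) / (2 × 0.0389) = 5.09×10⁻⁵ T.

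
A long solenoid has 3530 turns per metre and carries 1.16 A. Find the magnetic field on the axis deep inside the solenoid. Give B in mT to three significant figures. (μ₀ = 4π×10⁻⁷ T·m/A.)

B ≈ 5.15 mT

Inside a long solenoid, B = μ₀nI with n = 3530 turns/m.
B = 4π×10⁻⁷ × 3530 × 1.16 = 5.15×10⁻³ T.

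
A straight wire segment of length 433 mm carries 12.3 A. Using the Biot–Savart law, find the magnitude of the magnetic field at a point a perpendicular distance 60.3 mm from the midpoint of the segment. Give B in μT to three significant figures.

For a finite straight segment, B = (μ₀I/4πd)(sinθ₁ + sinθ₂), where θ₁, θ₂ are the angles from the perpendicular to each end.
The perpendicular from the point meets the wire at its midpoint, so each end is L/2 = 0.2165 m away along the wire.
sinθ₁ = 0.2165/√(0.2165²+0.0603²) = 0.9633; sinθ₂ = 0.2165/√(0.2165²+0.0603²) = 0.9633.
B = (4π×10⁻⁷ × 12.3) / (4π × 0.0603) × (0.9633 + 0.9633) = 3.93×10⁻⁵ T.

B ≈ 39.3 μT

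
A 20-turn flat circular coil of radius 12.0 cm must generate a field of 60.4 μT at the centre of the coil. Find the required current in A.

I ≈ 0.577 A

For an N-turn coil, B = Nμ₀I/(2R) with R = 0.12 m, so I = 2RB/(Nμ₀) = 2 × 0.12 × 6.04×10⁻⁵ / (20 × 4π×10⁻⁷) = 0.577 A.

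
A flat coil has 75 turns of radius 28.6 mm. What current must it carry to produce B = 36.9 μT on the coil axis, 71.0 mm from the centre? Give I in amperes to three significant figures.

For an N-turn coil, B = Nμ₀IR²/[2(R²+z²)^(3/2)] with R = 0.0286 m, z = 0.071 m, so I = 2B(R²+z²)^(3/2)/(Nμ₀R²) = 2 × 3.69×10⁻⁵ × 4.48×10⁻⁴ / (75 × 4π×10⁻⁷ × 0.000818) = 0.429 A.

I ≈ 0.429 A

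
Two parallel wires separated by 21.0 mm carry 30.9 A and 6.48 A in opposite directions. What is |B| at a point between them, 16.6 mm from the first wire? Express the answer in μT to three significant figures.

B ≈ 667 μT

Each long wire gives B = μ₀I/(2πd). Distances are d₁ = 0.0166 m and d₂ = 0.0044 m.
B₁ = 3.72×10⁻⁴ T, B₂ = 2.95×10⁻⁴ T.
Between antiparallel currents both contributions point the same way, so they add. B = B₁ + B₂ = 3.72×10⁻⁴ + 2.95×10⁻⁴ = 6.67×10⁻⁴ T.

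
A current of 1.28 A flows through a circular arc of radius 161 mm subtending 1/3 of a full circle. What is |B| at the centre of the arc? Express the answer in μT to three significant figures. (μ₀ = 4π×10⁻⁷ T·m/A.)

B ≈ 1.67 μT

The Biot–Savart field of a circular arc at its centre is B = μ₀Iφ/(4πR), with φ = 2.094 rad.
B = (4π×10⁻⁷ × 1.28 × 2.094) / (4π × 0.161) = 1.67×10⁻⁶ T.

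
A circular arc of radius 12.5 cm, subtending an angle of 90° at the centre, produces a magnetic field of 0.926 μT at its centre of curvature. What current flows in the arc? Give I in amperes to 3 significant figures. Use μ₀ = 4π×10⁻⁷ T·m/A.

For a circular arc, B = μ₀Iφ/(4πR) with φ in radians; here φ = 1.571 rad.
So I = 4πRB/(μ₀φ) = 4π × 0.125 × 9.26×10⁻⁷ / (4π×10⁻⁷ × 1.571) = 0.737 A.

I ≈ 0.737 A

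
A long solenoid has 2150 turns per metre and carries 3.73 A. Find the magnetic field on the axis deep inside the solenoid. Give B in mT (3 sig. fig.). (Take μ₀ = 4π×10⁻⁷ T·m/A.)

B ≈ 10.1 mT

Inside a long solenoid, B = μ₀nI with n = 2150 turns/m.
B = 4π×10⁻⁷ × 2150 × 3.73 = 1.01×10⁻² T.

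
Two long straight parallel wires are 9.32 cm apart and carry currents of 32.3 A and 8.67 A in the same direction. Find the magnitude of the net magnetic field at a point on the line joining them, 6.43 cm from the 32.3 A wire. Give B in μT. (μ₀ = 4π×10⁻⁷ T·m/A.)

B ≈ 40.5 μT

Each long wire gives B = μ₀I/(2πd). Distances are d₁ = 0.0643 m and d₂ = 0.0289 m.
B₁ = 1.00×10⁻⁴ T, B₂ = 6.00×10⁻⁵ T.
Between parallel currents the two contributions point in opposite directions, so they subtract. B = |B₁ − B₂| = |1.00×10⁻⁴ − 6.00×10⁻⁵| = 4.05×10⁻⁵ T.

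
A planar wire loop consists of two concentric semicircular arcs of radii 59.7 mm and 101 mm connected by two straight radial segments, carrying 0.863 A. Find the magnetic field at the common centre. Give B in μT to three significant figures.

B ≈ 1.86 μT

The radial connectors point toward the centre, so dl × r̂ = 0 and they contribute nothing.
Each semicircle gives μ₀I/(4R): inner arc 4.54×10⁻⁶ T, outer arc 2.68×10⁻⁶ T.
The two arcs carry current in opposite angular senses, so their fields oppose: B = |4.54×10⁻⁶ − 2.68×10⁻⁶| = 1.86×10⁻⁶ T.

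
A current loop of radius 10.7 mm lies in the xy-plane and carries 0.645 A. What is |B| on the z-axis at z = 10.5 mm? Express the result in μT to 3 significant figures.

On the axis of a circular loop, B = μ₀IR² / [2(R²+z²)^(3/2)].
R² + z² = (0.0107)² + (0.0105)² = 0.0002247 m², and (R²+z²)^(3/2) = 3.37×10⁻⁶ m³.
B = (4π×10⁻⁷ × 0.645 × 0.0001145) / (2 × 3.37×10⁻⁶) = 1.38×10⁻⁵ T.

B ≈ 13.8 μT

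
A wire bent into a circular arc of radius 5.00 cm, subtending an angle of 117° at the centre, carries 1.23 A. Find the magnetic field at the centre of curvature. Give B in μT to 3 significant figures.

B ≈ 5.02 μT

The Biot–Savart field of a circular arc at its centre is B = μ₀Iφ/(4πR), with φ = 2.042 rad.
B = (4π×10⁻⁷ × 1.23 × 2.042) / (4π × 0.05) = 5.02×10⁻⁶ T.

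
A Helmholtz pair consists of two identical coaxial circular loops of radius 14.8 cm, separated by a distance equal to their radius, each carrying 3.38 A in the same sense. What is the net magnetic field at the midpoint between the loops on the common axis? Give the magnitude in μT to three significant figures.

Each loop contributes B = μ₀IR²/[2(R²+z²)^(3/2)] on the axis, with z measured from that loop.
Loop 1 (z = 0.074 m): B₁ = 1.03×10⁻⁵ T. Loop 2 (z = 0.074 m): B₂ = 1.03×10⁻⁵ T.
The fields add: B = B₁ + B₂ = 2.05×10⁻⁵ T.

B ≈ 20.5 μT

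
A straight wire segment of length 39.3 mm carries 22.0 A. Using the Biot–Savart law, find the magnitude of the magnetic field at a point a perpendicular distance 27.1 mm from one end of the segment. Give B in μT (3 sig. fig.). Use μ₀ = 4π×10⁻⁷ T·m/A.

B ≈ 66.8 μT

For a finite straight segment, B = (μ₀I/4πd)(sinθ₁ + sinθ₂), where θ₁, θ₂ are the angles from the perpendicular to each end.
The perpendicular foot is at one end, so the two end-offsets along the wire are 0 and L = 0.0393 m.
sinθ₁ = 0/√(0²+0.0271²) = 0.0000; sinθ₂ = 0.0393/√(0.0393²+0.0271²) = 0.8232.
B = (4π×10⁻⁷ × 22.0) / (4π × 0.0271) × (0.0000 + 0.8232) = 6.68×10⁻⁵ T.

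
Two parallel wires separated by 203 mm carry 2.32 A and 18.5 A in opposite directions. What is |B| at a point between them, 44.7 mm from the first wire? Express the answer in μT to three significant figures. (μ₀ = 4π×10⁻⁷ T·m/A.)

Each long wire gives B = μ₀I/(2πd). Distances are d₁ = 0.0447 m and d₂ = 0.1583 m.
B₁ = 1.04×10⁻⁵ T, B₂ = 2.34×10⁻⁵ T.
Between antiparallel currents both contributions point the same way, so they add. B = B₁ + B₂ = 1.04×10⁻⁵ + 2.34×10⁻⁵ = 3.38×10⁻⁵ T.

B ≈ 33.8 μT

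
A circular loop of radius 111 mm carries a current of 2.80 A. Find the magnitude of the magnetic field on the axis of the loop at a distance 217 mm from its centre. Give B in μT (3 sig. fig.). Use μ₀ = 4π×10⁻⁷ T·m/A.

B ≈ 1.50 μT

On the axis of a circular loop, B = μ₀IR² / [2(R²+z²)^(3/2)].
R² + z² = (0.111)² + (0.217)² = 0.05941 m², and (R²+z²)^(3/2) = 1.45×10⁻² m³.
B = (4π×10⁻⁷ × 2.80 × 0.01232) / (2 × 1.45×10⁻²) = 1.50×10⁻⁶ T.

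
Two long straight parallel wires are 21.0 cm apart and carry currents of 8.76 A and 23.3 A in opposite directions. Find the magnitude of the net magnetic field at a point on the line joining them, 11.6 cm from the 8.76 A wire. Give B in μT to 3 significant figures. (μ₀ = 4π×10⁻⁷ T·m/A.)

B ≈ 64.7 μT

Each long wire gives B = μ₀I/(2πd). Distances are d₁ = 0.116 m and d₂ = 0.094 m.
B₁ = 1.51×10⁻⁵ T, B₂ = 4.96×10⁻⁵ T.
Between antiparallel currents both contributions point the same way, so they add. B = B₁ + B₂ = 1.51×10⁻⁵ + 4.96×10⁻⁵ = 6.47×10⁻⁵ T.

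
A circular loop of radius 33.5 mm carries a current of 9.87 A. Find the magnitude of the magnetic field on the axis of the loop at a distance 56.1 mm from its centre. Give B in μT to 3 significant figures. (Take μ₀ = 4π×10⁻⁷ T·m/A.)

On the axis of a circular loop, B = μ₀IR² / [2(R²+z²)^(3/2)].
R² + z² = (0.0335)² + (0.0561)² = 0.004269 m², and (R²+z²)^(3/2) = 2.79×10⁻⁴ m³.
B = (4π×10⁻⁷ × 9.87 × 0.001122) / (2 × 2.79×10⁻⁴) = 2.49×10⁻⁵ T.

B ≈ 24.9 μT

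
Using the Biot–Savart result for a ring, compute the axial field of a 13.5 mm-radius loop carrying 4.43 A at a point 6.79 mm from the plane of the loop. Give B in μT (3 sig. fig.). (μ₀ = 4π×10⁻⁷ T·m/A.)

B ≈ 147 μT

On the axis of a circular loop, B = μ₀IR² / [2(R²+z²)^(3/2)].
R² + z² = (0.0135)² + (0.00679)² = 0.0002284 m², and (R²+z²)^(3/2) = 3.45×10⁻⁶ m³.
B = (4π×10⁻⁷ × 4.43 × 0.0001822) / (2 × 3.45×10⁻⁶) = 1.47×10⁻⁴ T.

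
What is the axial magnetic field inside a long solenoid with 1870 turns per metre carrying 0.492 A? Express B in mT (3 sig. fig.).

Inside a long solenoid, B = μ₀nI with n = 1870 turns/m.
B = 4π×10⁻⁷ × 1870 × 0.492 = 1.16×10⁻³ T.

B ≈ 1.16 mT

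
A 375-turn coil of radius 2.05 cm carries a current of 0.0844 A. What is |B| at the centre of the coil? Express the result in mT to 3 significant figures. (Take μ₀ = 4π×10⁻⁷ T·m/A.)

B ≈ 0.970 mT

For an N-turn flat coil, B = Nμ₀I/(2R) with R = 0.0205 m.
B = 375 × 2.59×10⁻⁶ T = 9.70×10⁻⁴ T.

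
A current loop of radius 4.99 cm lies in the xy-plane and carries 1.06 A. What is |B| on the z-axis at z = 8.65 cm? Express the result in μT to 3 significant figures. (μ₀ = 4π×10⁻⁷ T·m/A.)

On the axis of a circular loop, B = μ₀IR² / [2(R²+z²)^(3/2)].
R² + z² = (0.0499)² + (0.0865)² = 0.009972 m², and (R²+z²)^(3/2) = 9.96×10⁻⁴ m³.
B = (4π×10⁻⁷ × 1.06 × 0.00249) / (2 × 9.96×10⁻⁴) = 1.67×10⁻⁶ T.

B ≈ 1.67 μT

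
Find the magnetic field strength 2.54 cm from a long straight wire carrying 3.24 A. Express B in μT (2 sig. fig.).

B ≈ 26 μT

For an infinitely long straight wire, B = μ₀I/(2πd).
B = (4π×10⁻⁷ × 3.24) / (2π × 0.0254) = 2.55×10⁻⁵ T.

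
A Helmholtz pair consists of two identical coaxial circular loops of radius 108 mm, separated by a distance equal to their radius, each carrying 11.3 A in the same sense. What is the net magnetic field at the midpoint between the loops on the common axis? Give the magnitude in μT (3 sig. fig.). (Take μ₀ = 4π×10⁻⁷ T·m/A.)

B ≈ 94.1 μT

Each loop contributes B = μ₀IR²/[2(R²+z²)^(3/2)] on the axis, with z measured from that loop.
Loop 1 (z = 0.054 m): B₁ = 4.70×10⁻⁵ T. Loop 2 (z = 0.054 m): B₂ = 4.70×10⁻⁵ T.
The fields add: B = B₁ + B₂ = 9.41×10⁻⁵ T.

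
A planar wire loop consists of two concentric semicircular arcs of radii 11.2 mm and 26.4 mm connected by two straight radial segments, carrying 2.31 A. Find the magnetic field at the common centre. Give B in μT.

B ≈ 37.3 μT

The radial connectors point toward the centre, so dl × r̂ = 0 and they contribute nothing.
Each semicircle gives μ₀I/(4R): inner arc 6.48×10⁻⁵ T, outer arc 2.75×10⁻⁵ T.
The two arcs carry current in opposite angular senses, so their fields oppose: B = |6.48×10⁻⁵ − 2.75×10⁻⁵| = 3.73×10⁻⁵ T.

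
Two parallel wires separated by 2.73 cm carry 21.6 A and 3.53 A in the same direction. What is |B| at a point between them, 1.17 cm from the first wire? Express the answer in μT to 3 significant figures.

Each long wire gives B = μ₀I/(2πd). Distances are d₁ = 0.0117 m and d₂ = 0.0156 m.
B₁ = 3.69×10⁻⁴ T, B₂ = 4.53×10⁻⁵ T.
Between parallel currents the two contributions point in opposite directions, so they subtract. B = |B₁ − B₂| = |3.69×10⁻⁴ − 4.53×10⁻⁵| = 3.24×10⁻⁴ T.

B ≈ 324 μT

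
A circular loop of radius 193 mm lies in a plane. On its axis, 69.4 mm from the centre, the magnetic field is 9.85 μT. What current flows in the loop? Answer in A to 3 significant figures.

On the axis of a loop, B = μ₀IR²/[2(R²+z²)^(3/2)], so I = 2B(R²+z²)^(3/2)/(μ₀R²).
R² + z² = 0.03725 + 0.004816 = 0.04207 m²; raised to 3/2 gives 8.63×10⁻³ m³.
I = 2 × 9.85×10⁻⁶ × 8.63×10⁻³ / (1.26×10⁻⁶ × 0.03725) = 3.63 A.

I ≈ 3.63 A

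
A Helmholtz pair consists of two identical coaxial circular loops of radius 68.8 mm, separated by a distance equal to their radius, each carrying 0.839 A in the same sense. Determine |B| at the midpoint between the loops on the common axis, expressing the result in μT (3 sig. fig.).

Each loop contributes B = μ₀IR²/[2(R²+z²)^(3/2)] on the axis, with z measured from that loop.
Loop 1 (z = 0.0344 m): B₁ = 5.48×10⁻⁶ T. Loop 2 (z = 0.0344 m): B₂ = 5.48×10⁻⁶ T.
The fields add: B = B₁ + B₂ = 1.10×10⁻⁵ T.

B ≈ 11.0 μT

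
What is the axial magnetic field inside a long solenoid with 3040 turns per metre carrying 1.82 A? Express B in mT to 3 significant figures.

Inside a long solenoid, B = μ₀nI with n = 3040 turns/m.
B = 4π×10⁻⁷ × 3040 × 1.82 = 6.95×10⁻³ T.

B ≈ 6.95 mT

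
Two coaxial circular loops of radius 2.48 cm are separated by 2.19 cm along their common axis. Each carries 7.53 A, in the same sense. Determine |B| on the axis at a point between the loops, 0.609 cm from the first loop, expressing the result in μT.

Each loop contributes B = μ₀IR²/[2(R²+z²)^(3/2)] on the axis, with z measured from that loop.
Loop 1 (z = 0.00609 m): B₁ = 1.75×10⁻⁴ T. Loop 2 (z = 0.01581 m): B₂ = 1.14×10⁻⁴ T.
The fields add: B = B₁ + B₂ = 2.89×10⁻⁴ T.

B ≈ 289 μT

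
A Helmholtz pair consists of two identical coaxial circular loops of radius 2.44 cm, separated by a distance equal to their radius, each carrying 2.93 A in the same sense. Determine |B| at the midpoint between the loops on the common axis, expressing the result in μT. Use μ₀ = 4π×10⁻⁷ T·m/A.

Each loop contributes B = μ₀IR²/[2(R²+z²)^(3/2)] on the axis, with z measured from that loop.
Loop 1 (z = 0.0122 m): B₁ = 5.40×10⁻⁵ T. Loop 2 (z = 0.0122 m): B₂ = 5.40×10⁻⁵ T.
The fields add: B = B₁ + B₂ = 1.08×10⁻⁴ T.

B ≈ 108 μT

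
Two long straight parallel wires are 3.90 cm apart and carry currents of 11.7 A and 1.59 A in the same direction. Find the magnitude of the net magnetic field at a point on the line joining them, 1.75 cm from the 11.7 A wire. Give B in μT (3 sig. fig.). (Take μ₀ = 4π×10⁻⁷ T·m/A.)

Each long wire gives B = μ₀I/(2πd). Distances are d₁ = 0.0175 m and d₂ = 0.0215 m.
B₁ = 1.34×10⁻⁴ T, B₂ = 1.48×10⁻⁵ T.
Between parallel currents the two contributions point in opposite directions, so they subtract. B = |B₁ − B₂| = |1.34×10⁻⁴ − 1.48×10⁻⁵| = 1.19×10⁻⁴ T.

B ≈ 119 μT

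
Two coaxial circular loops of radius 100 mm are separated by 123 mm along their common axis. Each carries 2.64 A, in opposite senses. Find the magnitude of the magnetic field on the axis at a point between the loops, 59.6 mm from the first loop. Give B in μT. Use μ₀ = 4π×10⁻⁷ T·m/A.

B ≈ 0.521 μT

Each loop contributes B = μ₀IR²/[2(R²+z²)^(3/2)] on the axis, with z measured from that loop.
Loop 1 (z = 0.0596 m): B₁ = 1.05×10⁻⁵ T. Loop 2 (z = 0.0634 m): B₂ = 9.99×10⁻⁶ T.
The fields oppose: B = |B₁ − B₂| = 5.21×10⁻⁷ T.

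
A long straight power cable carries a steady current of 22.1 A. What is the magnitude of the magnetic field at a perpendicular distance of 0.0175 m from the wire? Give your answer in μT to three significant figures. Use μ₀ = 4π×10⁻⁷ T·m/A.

For an infinitely long straight wire, B = μ₀I/(2πd).
B = (4π×10⁻⁷ × 22.1) / (2π × 0.0175) = 2.53×10⁻⁴ T.

B ≈ 253 μT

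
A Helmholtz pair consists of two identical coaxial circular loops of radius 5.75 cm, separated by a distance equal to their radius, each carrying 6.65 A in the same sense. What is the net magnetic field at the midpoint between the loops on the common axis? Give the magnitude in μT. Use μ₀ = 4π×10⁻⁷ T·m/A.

Each loop contributes B = μ₀IR²/[2(R²+z²)^(3/2)] on the axis, with z measured from that loop.
Loop 1 (z = 0.02875 m): B₁ = 5.20×10⁻⁵ T. Loop 2 (z = 0.02875 m): B₂ = 5.20×10⁻⁵ T.
The fields add: B = B₁ + B₂ = 1.04×10⁻⁴ T.

B ≈ 104 μT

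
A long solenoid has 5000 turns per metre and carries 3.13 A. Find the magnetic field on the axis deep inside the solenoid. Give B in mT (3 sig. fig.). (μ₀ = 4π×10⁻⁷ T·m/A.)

Inside a long solenoid, B = μ₀nI with n = 5000 turns/m.
B = 4π×10⁻⁷ × 5000 × 3.13 = 1.97×10⁻² T.

B ≈ 19.7 mT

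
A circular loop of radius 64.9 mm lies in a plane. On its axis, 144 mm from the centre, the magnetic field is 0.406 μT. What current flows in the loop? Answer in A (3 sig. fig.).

On the axis of a loop, B = μ₀IR²/[2(R²+z²)^(3/2)], so I = 2B(R²+z²)^(3/2)/(μ₀R²).
R² + z² = 0.004212 + 0.02074 = 0.02495 m²; raised to 3/2 gives 3.94×10⁻³ m³.
I = 2 × 4.06×10⁻⁷ × 3.94×10⁻³ / (1.26×10⁻⁶ × 0.004212) = 0.605 A.

I ≈ 0.605 A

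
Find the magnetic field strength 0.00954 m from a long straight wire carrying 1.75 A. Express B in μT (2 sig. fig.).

For an infinitely long straight wire, B = μ₀I/(2πd).
B = (4π×10⁻⁷ × 1.75) / (2π × 0.00954) = 3.67×10⁻⁵ T.

B ≈ 37 μT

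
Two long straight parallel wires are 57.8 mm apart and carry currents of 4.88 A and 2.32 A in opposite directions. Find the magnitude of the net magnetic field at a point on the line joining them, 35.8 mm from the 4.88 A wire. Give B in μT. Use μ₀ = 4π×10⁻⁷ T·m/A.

Each long wire gives B = μ₀I/(2πd). Distances are d₁ = 0.0358 m and d₂ = 0.022 m.
B₁ = 2.73×10⁻⁵ T, B₂ = 2.11×10⁻⁵ T.
Between antiparallel currents both contributions point the same way, so they add. B = B₁ + B₂ = 2.73×10⁻⁵ + 2.11×10⁻⁵ = 4.84×10⁻⁵ T.

B ≈ 48.4 μT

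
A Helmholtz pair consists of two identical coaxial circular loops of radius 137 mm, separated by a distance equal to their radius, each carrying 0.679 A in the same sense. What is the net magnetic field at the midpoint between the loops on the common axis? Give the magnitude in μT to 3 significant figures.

Each loop contributes B = μ₀IR²/[2(R²+z²)^(3/2)] on the axis, with z measured from that loop.
Loop 1 (z = 0.0685 m): B₁ = 2.23×10⁻⁶ T. Loop 2 (z = 0.0685 m): B₂ = 2.23×10⁻⁶ T.
The fields add: B = B₁ + B₂ = 4.46×10⁻⁶ T.

B ≈ 4.46 μT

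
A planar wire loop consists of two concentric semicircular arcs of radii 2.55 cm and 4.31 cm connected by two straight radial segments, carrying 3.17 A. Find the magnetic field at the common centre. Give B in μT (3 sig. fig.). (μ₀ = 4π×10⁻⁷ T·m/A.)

B ≈ 15.9 μT

The radial connectors point toward the centre, so dl × r̂ = 0 and they contribute nothing.
Each semicircle gives μ₀I/(4R): inner arc 3.91×10⁻⁵ T, outer arc 2.31×10⁻⁵ T.
The two arcs carry current in opposite angular senses, so their fields oppose: B = |3.91×10⁻⁵ − 2.31×10⁻⁵| = 1.59×10⁻⁵ T.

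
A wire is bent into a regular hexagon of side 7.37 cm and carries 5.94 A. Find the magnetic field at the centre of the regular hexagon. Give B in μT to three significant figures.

B ≈ 55.8 μT

Each side is a finite straight segment at perpendicular distance d = a/(2 tan(π/6)) = 0.06383 m from the centre, with end-angles ±π/6.
One side contributes B₁ = (μ₀I/4πd)·2 sin(π/6) = 9.31×10⁻⁶ T.
All 6 sides add in the same direction: B = 6 × 9.31×10⁻⁶ = 5.58×10⁻⁵ T.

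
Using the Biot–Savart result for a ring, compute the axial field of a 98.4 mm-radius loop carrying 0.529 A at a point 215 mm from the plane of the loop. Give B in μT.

B ≈ 0.243 μT

On the axis of a circular loop, B = μ₀IR² / [2(R²+z²)^(3/2)].
R² + z² = (0.0984)² + (0.215)² = 0.05591 m², and (R²+z²)^(3/2) = 1.32×10⁻² m³.
B = (4π×10⁻⁷ × 0.529 × 0.009683) / (2 × 1.32×10⁻²) = 2.43×10⁻⁷ T.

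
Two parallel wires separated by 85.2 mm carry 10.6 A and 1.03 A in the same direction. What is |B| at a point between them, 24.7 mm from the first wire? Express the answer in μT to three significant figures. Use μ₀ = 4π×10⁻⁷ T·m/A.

B ≈ 82.4 μT

Each long wire gives B = μ₀I/(2πd). Distances are d₁ = 0.0247 m and d₂ = 0.0605 m.
B₁ = 8.58×10⁻⁵ T, B₂ = 3.40×10⁻⁶ T.
Between parallel currents the two contributions point in opposite directions, so they subtract. B = |B₁ − B₂| = |8.58×10⁻⁵ − 3.40×10⁻⁶| = 8.24×10⁻⁵ T.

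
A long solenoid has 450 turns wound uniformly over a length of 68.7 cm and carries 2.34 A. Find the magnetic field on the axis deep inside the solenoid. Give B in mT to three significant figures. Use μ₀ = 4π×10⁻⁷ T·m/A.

B ≈ 1.93 mT

Inside a long solenoid, B = μ₀nI with n = 655 turns/m.
B = 4π×10⁻⁷ × 655 × 2.34 = 1.93×10⁻³ T.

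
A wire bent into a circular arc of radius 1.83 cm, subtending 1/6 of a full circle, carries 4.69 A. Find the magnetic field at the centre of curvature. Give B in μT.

B ≈ 26.8 μT

The Biot–Savart field of a circular arc at its centre is B = μ₀Iφ/(4πR), with φ = 1.047 rad.
B = (4π×10⁻⁷ × 4.69 × 1.047) / (4π × 0.0183) = 2.68×10⁻⁵ T.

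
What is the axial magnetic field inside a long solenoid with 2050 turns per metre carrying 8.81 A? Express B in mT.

Inside a long solenoid, B = μ₀nI with n = 2050 turns/m.
B = 4π×10⁻⁷ × 2050 × 8.81 = 2.27×10⁻² T.

B ≈ 22.7 mT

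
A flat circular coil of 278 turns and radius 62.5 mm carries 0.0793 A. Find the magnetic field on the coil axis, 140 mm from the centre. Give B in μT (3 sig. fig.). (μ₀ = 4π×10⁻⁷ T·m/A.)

B ≈ 15.0 μT

For an N-turn flat coil, B = Nμ₀IR²/[2(R²+z²)^(3/2)] with R = 0.0625 m, z = 0.14 m.
B = 278 × 5.40×10⁻⁸ T = 1.50×10⁻⁵ T.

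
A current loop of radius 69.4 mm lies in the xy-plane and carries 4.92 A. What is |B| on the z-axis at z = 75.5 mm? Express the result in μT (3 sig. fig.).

On the axis of a circular loop, B = μ₀IR² / [2(R²+z²)^(3/2)].
R² + z² = (0.0694)² + (0.0755)² = 0.01052 m², and (R²+z²)^(3/2) = 1.08×10⁻³ m³.
B = (4π×10⁻⁷ × 4.92 × 0.004816) / (2 × 1.08×10⁻³) = 1.38×10⁻⁵ T.

B ≈ 13.8 μT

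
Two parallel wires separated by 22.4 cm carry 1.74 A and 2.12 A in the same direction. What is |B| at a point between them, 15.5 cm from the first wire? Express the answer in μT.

Each long wire gives B = μ₀I/(2πd). Distances are d₁ = 0.155 m and d₂ = 0.069 m.
B₁ = 2.25×10⁻⁶ T, B₂ = 6.14×10⁻⁶ T.
Between parallel currents the two contributions point in opposite directions, so they subtract. B = |B₁ − B₂| = |2.25×10⁻⁶ − 6.14×10⁻⁶| = 3.90×10⁻⁶ T.

B ≈ 3.90 μT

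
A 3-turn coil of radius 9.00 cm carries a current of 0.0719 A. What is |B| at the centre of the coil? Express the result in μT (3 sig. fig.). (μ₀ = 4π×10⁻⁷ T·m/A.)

For an N-turn flat coil, B = Nμ₀I/(2R) with R = 0.09 m.
B = 3 × 5.02×10⁻⁷ T = 1.51×10⁻⁶ T.

B ≈ 1.51 μT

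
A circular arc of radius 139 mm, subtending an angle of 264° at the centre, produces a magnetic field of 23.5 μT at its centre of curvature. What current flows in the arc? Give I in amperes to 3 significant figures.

I ≈ 7.09 A

For a circular arc, B = μ₀Iφ/(4πR) with φ in radians; here φ = 4.608 rad.
So I = 4πRB/(μ₀φ) = 4π × 0.139 × 2.35×10⁻⁵ / (4π×10⁻⁷ × 4.608) = 7.09 A.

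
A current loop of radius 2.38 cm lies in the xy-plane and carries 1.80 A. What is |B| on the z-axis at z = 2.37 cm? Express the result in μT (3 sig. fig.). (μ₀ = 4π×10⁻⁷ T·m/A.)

On the axis of a circular loop, B = μ₀IR² / [2(R²+z²)^(3/2)].
R² + z² = (0.0238)² + (0.0237)² = 0.001128 m², and (R²+z²)^(3/2) = 3.79×10⁻⁵ m³.
B = (4π×10⁻⁷ × 1.80 × 0.0005664) / (2 × 3.79×10⁻⁵) = 1.69×10⁻⁵ T.

B ≈ 16.9 μT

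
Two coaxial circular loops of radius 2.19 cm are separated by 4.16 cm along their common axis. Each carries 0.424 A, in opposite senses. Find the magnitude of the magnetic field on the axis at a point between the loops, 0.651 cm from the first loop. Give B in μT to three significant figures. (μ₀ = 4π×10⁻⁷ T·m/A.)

B ≈ 8.91 μT

Each loop contributes B = μ₀IR²/[2(R²+z²)^(3/2)] on the axis, with z measured from that loop.
Loop 1 (z = 0.00651 m): B₁ = 1.07×10⁻⁵ T. Loop 2 (z = 0.03509 m): B₂ = 1.81×10⁻⁶ T.
The fields oppose: B = |B₁ − B₂| = 8.91×10⁻⁶ T.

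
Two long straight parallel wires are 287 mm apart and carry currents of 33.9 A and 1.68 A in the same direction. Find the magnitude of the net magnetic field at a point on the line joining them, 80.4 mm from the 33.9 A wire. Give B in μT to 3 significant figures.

Each long wire gives B = μ₀I/(2πd). Distances are d₁ = 0.0804 m and d₂ = 0.2066 m.
B₁ = 8.43×10⁻⁵ T, B₂ = 1.63×10⁻⁶ T.
Between parallel currents the two contributions point in opposite directions, so they subtract. B = |B₁ − B₂| = |8.43×10⁻⁵ − 1.63×10⁻⁶| = 8.27×10⁻⁵ T.

B ≈ 82.7 μT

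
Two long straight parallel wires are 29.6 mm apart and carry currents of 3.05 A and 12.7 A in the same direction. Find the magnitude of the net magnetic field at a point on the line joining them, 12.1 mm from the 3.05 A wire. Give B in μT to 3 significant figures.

Each long wire gives B = μ₀I/(2πd). Distances are d₁ = 0.0121 m and d₂ = 0.0175 m.
B₁ = 5.04×10⁻⁵ T, B₂ = 1.45×10⁻⁴ T.
Between parallel currents the two contributions point in opposite directions, so they subtract. B = |B₁ − B₂| = |5.04×10⁻⁵ − 1.45×10⁻⁴| = 9.47×10⁻⁵ T.

B ≈ 94.7 μT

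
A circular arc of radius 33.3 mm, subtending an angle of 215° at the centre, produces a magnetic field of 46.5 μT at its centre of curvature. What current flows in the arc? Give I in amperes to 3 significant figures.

For a circular arc, B = μ₀Iφ/(4πR) with φ in radians; here φ = 3.752 rad.
So I = 4πRB/(μ₀φ) = 4π × 0.0333 × 4.65×10⁻⁵ / (4π×10⁻⁷ × 3.752) = 4.13 A.

I ≈ 4.13 A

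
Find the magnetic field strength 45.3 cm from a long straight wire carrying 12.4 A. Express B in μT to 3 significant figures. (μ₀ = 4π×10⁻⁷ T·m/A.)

For an infinitely long straight wire, B = μ₀I/(2πd).
B = (4π×10⁻⁷ × 12.4) / (2π × 0.453) = 5.47×10⁻⁶ T.

B ≈ 5.47 μT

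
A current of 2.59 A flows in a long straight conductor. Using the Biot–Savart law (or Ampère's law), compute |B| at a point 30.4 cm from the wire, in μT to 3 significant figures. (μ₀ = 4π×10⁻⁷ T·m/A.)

For an infinitely long straight wire, B = μ₀I/(2πd).
B = (4π×10⁻⁷ × 2.59) / (2π × 0.304) = 1.70×10⁻⁶ T.

B ≈ 1.70 μT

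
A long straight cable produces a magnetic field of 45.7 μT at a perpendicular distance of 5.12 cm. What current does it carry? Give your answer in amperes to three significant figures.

I ≈ 11.7 A

For a long straight wire B = μ₀I/(2πd), so I = 2πdB/μ₀.
I = 2π × 0.0512 × 4.57×10⁻⁵ / (4π×10⁻⁷) = 11.7 A.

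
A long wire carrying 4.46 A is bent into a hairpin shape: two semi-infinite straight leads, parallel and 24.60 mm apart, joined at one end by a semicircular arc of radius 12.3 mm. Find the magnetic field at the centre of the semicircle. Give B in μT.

The semicircular arc contributes B_arc = μ₀I·π/(4πR) = μ₀I/(4R) = 1.14×10⁻⁴ T.
Each semi-infinite lead is at perpendicular distance R = 0.0123 m from the centre, with the perpendicular foot at its near end, so it contributes μ₀I/(4πR); both point the same way, together 7.25×10⁻⁵ T.
Arc and leads all point the same direction: B = 1.14×10⁻⁴ + 7.25×10⁻⁵ = 1.86×10⁻⁴ T.

B ≈ 186 μT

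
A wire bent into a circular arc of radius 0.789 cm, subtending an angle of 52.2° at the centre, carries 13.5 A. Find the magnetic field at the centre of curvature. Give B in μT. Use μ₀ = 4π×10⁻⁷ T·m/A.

The Biot–Savart field of a circular arc at its centre is B = μ₀Iφ/(4πR), with φ = 0.9111 rad.
B = (4π×10⁻⁷ × 13.5 × 0.9111) / (4π × 0.00789) = 1.56×10⁻⁴ T.

B ≈ 156 μT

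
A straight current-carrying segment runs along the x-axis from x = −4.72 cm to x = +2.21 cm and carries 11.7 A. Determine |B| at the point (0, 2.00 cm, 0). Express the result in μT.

For a finite straight segment, B = (μ₀I/4πd)(sinθ₁ + sinθ₂), where θ₁, θ₂ are the angles from the perpendicular to each end.
The perpendicular distance is d = 0.02 m; the end-offsets along the wire are a = 0.0472 m and b = 0.0221 m.
sinθ₁ = 0.0472/√(0.0472²+0.02²) = 0.9208; sinθ₂ = 0.0221/√(0.0221²+0.02²) = 0.7415.
B = (4π×10⁻⁷ × 11.7) / (4π × 0.02) × (0.9208 + 0.7415) = 9.72×10⁻⁵ T.

B ≈ 97.2 μT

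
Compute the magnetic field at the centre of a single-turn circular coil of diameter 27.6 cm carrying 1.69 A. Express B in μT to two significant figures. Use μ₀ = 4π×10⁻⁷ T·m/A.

At the centre of a circular loop the Biot–Savart law gives B = μ₀I/(2R) (so R = 0.138 m).
B = (4π×10⁻⁷ × 1.69) / (2 × 0.138) = 7.69×10⁻⁶ T.

B ≈ 7.7 μT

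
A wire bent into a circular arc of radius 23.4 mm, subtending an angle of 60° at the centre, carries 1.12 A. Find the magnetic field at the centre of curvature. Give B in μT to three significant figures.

B ≈ 5.01 μT

The Biot–Savart field of a circular arc at its centre is B = μ₀Iφ/(4πR), with φ = 1.047 rad.
B = (4π×10⁻⁷ × 1.12 × 1.047) / (4π × 0.0234) = 5.01×10⁻⁶ T.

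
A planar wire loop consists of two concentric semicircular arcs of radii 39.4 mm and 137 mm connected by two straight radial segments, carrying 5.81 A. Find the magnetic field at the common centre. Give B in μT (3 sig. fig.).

The radial connectors point toward the centre, so dl × r̂ = 0 and they contribute nothing.
Each semicircle gives μ₀I/(4R): inner arc 4.63×10⁻⁵ T, outer arc 1.33×10⁻⁵ T.
The two arcs carry current in opposite angular senses, so their fields oppose: B = |4.63×10⁻⁵ − 1.33×10⁻⁵| = 3.30×10⁻⁵ T.

B ≈ 33.0 μT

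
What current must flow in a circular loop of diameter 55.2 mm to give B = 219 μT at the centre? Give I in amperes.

At the centre of a circular loop B = μ₀I/(2R), so I = 2RB/μ₀.
With R = 0.0276 m, I = 2 × 0.0276 × 2.19×10⁻⁴ / (4π×10⁻⁷) = 9.62 A.

I ≈ 9.62 A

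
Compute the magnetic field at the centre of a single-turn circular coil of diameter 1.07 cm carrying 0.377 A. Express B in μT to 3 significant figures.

At the centre of a circular loop the Biot–Savart law gives B = μ₀I/(2R) (so R = 0.00535 m).
B = (4π×10⁻⁷ × 0.377) / (2 × 0.00535) = 4.43×10⁻⁵ T.

B ≈ 44.3 μT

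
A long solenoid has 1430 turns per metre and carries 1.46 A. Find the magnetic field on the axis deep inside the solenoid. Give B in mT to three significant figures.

B ≈ 2.62 mT

Inside a long solenoid, B = μ₀nI with n = 1430 turns/m.
B = 4π×10⁻⁷ × 1430 × 1.46 = 2.62×10⁻³ T.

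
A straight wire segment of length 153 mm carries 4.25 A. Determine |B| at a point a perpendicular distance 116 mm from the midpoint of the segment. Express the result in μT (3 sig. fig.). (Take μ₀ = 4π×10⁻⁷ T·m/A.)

For a finite straight segment, B = (μ₀I/4πd)(sinθ₁ + sinθ₂), where θ₁, θ₂ are the angles from the perpendicular to each end.
The perpendicular from the point meets the wire at its midpoint, so each end is L/2 = 0.0765 m away along the wire.
sinθ₁ = 0.0765/√(0.0765²+0.116²) = 0.5505; sinθ₂ = 0.0765/√(0.0765²+0.116²) = 0.5505.
B = (4π×10⁻⁷ × 4.25) / (4π × 0.116) × (0.5505 + 0.5505) = 4.03×10⁻⁶ T.

B ≈ 4.03 μT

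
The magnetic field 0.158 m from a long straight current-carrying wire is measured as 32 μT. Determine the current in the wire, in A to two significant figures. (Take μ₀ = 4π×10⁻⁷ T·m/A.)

For a long straight wire B = μ₀I/(2πd), so I = 2πdB/μ₀.
I = 2π × 0.158 × 3.20×10⁻⁵ / (4π×10⁻⁷) = 25.3 A.

I ≈ 25 A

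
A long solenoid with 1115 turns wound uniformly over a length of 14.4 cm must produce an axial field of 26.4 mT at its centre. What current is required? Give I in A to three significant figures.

I ≈ 2.71 A

Inside a long solenoid B = μ₀nI with n = 7743 m⁻¹, so I = B/(μ₀n).
I = 2.64×10⁻² / (4π×10⁻⁷ × 7743) = 2.71 A.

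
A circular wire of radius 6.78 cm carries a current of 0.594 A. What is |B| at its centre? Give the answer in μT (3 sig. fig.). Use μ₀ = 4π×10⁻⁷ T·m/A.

At the centre of a circular loop the Biot–Savart law gives B = μ₀I/(2R).
B = (4π×10⁻⁷ × 0.594) / (2 × 0.0678) = 5.50×10⁻⁶ T.

B ≈ 5.50 μT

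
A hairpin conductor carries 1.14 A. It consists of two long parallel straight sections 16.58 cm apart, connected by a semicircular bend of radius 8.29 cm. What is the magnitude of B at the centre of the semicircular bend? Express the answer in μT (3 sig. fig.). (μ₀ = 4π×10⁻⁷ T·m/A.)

B ≈ 7.07 μT

The semicircular arc contributes B_arc = μ₀I·π/(4πR) = μ₀I/(4R) = 4.32×10⁻⁶ T.
Each semi-infinite lead is at perpendicular distance R = 0.0829 m from the centre, with the perpendicular foot at its near end, so it contributes μ₀I/(4πR); both point the same way, together 2.75×10⁻⁶ T.
Arc and leads all point the same direction: B = 4.32×10⁻⁶ + 2.75×10⁻⁶ = 7.07×10⁻⁶ T.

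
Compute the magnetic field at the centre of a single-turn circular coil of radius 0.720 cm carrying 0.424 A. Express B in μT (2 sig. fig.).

B ≈ 37 μT

At the centre of a circular loop the Biot–Savart law gives B = μ₀I/(2R).
B = (4π×10⁻⁷ × 0.424) / (2 × 0.0072) = 3.70×10⁻⁵ T.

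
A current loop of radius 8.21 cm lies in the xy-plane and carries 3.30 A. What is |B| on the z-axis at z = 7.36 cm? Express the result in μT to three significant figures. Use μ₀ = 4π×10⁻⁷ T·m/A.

B ≈ 10.4 μT

On the axis of a circular loop, B = μ₀IR² / [2(R²+z²)^(3/2)].
R² + z² = (0.0821)² + (0.0736)² = 0.01216 m², and (R²+z²)^(3/2) = 1.34×10⁻³ m³.
B = (4π×10⁻⁷ × 3.30 × 0.00674) / (2 × 1.34×10⁻³) = 1.04×10⁻⁵ T.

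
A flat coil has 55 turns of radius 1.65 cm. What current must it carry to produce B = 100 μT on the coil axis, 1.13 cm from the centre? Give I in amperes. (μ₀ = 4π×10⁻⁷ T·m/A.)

For an N-turn coil, B = Nμ₀IR²/[2(R²+z²)^(3/2)] with R = 0.0165 m, z = 0.0113 m, so I = 2B(R²+z²)^(3/2)/(Nμ₀R²) = 2 × 1.00×10⁻⁴ × 8.00×10⁻⁶ / (55 × 4π×10⁻⁷ × 0.0002723) = 8.50×10⁻² A.

I ≈ 0.0850 A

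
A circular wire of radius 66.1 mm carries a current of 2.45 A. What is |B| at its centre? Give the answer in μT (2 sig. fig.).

B ≈ 23 μT

At the centre of a circular loop the Biot–Savart law gives B = μ₀I/(2R).
B = (4π×10⁻⁷ × 2.45) / (2 × 0.0661) = 2.33×10⁻⁵ T.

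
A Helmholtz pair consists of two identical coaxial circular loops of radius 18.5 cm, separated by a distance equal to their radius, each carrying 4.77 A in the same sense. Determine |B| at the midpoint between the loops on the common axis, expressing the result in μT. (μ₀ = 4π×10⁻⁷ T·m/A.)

Each loop contributes B = μ₀IR²/[2(R²+z²)^(3/2)] on the axis, with z measured from that loop.
Loop 1 (z = 0.0925 m): B₁ = 1.16×10⁻⁵ T. Loop 2 (z = 0.0925 m): B₂ = 1.16×10⁻⁵ T.
The fields add: B = B₁ + B₂ = 2.32×10⁻⁵ T.

B ≈ 23.2 μT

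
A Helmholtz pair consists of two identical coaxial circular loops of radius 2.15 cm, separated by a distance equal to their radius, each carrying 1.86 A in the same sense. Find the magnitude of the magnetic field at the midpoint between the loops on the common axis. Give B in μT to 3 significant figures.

B ≈ 77.8 μT

Each loop contributes B = μ₀IR²/[2(R²+z²)^(3/2)] on the axis, with z measured from that loop.
Loop 1 (z = 0.01075 m): B₁ = 3.89×10⁻⁵ T. Loop 2 (z = 0.01075 m): B₂ = 3.89×10⁻⁵ T.
The fields add: B = B₁ + B₂ = 7.78×10⁻⁵ T.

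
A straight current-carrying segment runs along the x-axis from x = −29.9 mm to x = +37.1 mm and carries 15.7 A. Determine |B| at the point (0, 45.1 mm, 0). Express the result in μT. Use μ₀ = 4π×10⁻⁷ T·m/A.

B ≈ 41.4 μT

For a finite straight segment, B = (μ₀I/4πd)(sinθ₁ + sinθ₂), where θ₁, θ₂ are the angles from the perpendicular to each end.
The perpendicular distance is d = 0.0451 m; the end-offsets along the wire are a = 0.0299 m and b = 0.0371 m.
sinθ₁ = 0.0299/√(0.0299²+0.0451²) = 0.5526; sinθ₂ = 0.0371/√(0.0371²+0.0451²) = 0.6353.
B = (4π×10⁻⁷ × 15.7) / (4π × 0.0451) × (0.5526 + 0.6353) = 4.14×10⁻⁵ T.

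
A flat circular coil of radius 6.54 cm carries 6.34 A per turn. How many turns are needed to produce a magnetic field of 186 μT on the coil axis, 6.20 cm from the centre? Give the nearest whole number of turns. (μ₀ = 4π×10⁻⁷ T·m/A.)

For an N-turn coil, B = Nμ₀IR²/[2(R²+z²)^(3/2)]. A single turn gives B₁ = 2.33×10⁻⁵ T with R = 0.0654 m, z = 0.062 m.
N = B/B₁ = 1.86×10⁻⁴ / 2.33×10⁻⁵ = 7.99.

N = 8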